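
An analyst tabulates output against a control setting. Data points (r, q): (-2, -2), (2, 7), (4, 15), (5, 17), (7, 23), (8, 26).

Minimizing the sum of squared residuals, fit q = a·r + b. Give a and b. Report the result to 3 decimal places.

With design matrix M, MᵀM = [[162, 24]; [24, 6]] and Mᵀq = [532, 86]ᵀ.
Eliminating b: 6·(row 1) − 24·(row 2) gives 396·a = 6·532 − 24·86 = 1128, so a = 94/33.
Then b = (86 − 24·(94/33))/6 = 97/33.

a = 2.848, b = 2.939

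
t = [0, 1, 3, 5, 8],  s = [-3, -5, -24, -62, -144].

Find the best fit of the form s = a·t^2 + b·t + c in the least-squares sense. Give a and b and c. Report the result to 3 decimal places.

Forming AᵀA = [[4803, 665, 99]; [665, 99, 17]; [99, 17, 5]] and Aᵀs = [-10987, -1539, -238]ᵀ gives AᵀA·[a, b, c]ᵀ = Aᵀs.
Inverting the 3×3 Gram matrix, [a, b, c]ᵀ = [-23559/11596, -17621/11596, -12795/5798]ᵀ.

a = -2.032, b = -1.520, c = -2.207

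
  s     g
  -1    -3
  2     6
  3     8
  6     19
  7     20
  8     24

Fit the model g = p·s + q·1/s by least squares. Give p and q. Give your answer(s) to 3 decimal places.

p = 2.980, q = -0.135

Forming AᵀA = [[163, 6]; [6, 40217/28224]] and Aᵀg = [485, 743/42]ᵀ gives AᵀA·[p, q]ᵀ = Aᵀg.
Determinant 163·(40217/28224) − 6² = 5539307/28224.
p = (485·(40217/28224) − 6·(743/42))/(5539307/28224) = 16509469/5539307; q = (163·(743/42) − 6·485)/(5539307/28224) = -746592/5539307.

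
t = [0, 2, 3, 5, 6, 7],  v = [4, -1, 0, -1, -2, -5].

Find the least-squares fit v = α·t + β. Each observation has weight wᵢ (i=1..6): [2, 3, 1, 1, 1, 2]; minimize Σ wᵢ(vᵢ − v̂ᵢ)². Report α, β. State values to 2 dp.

MᵀWM·[α, β]ᵀ = MᵀWv reads: 180·α + 34·β = -93;  34·α + 10·β = -8.
(Σwᵢ·t·t = 180, Σwᵢ·t = 34, Σwᵢ·1 = 10, Σwᵢ·t·v = -93, Σwᵢ·v = -8.)
Eliminating β: 10·(row 1) − 34·(row 2) gives 644·α = 10·(-93) − 34·(-8) = -658, so α = -47/46.
Then β = ((-8) − 34·(-47/46))/10 = 123/46.

α = -1.02, β = 2.67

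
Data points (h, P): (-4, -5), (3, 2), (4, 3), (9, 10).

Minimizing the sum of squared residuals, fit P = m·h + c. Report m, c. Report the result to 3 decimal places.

With design matrix X, XᵀX = [[122, 12]; [12, 4]] and XᵀP = [128, 10]ᵀ.
Eliminating c: 4·(row 1) − 12·(row 2) gives 344·m = 4·128 − 12·10 = 392, so m = 49/43.
Then c = (10 − 12·(49/43))/4 = -79/86.

m = 1.140, c = -0.919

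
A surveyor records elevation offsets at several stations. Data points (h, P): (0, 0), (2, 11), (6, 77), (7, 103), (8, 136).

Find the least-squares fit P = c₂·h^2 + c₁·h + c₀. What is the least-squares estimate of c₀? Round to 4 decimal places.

c₀ = 0.5052

The normal system AᵀA·[c₂, c₁, c₀]ᵀ = AᵀP is [[7809, 1079, 153]; [1079, 153, 23]; [153, 23, 5]]·[c₂, c₁, c₀]ᵀ = [16567, 2293, 327]ᵀ.
Inverting the 3×3 Gram matrix, [c₂, c₁, c₀]ᵀ = [4285/2134, 1601/2134, 49/97]ᵀ.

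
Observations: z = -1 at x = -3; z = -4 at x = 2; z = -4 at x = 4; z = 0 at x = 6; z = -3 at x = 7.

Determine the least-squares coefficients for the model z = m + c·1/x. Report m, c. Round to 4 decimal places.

m = -1.8638, c = -3.6917

Setting ∂/∂m … = 0 gives: 5·m + (61/84)·c = -12;  (61/84)·m + (3329/7056)·c = -65/21.
det = 5·(3329/7056) − (61/84)² = 359/196.
m = ((-12)·(3329/7056) − (61/84)·(-65/21))/(359/196) = -6022/3231; c = (5·(-65/21) − (61/84)·(-12))/(359/196) = -3976/1077.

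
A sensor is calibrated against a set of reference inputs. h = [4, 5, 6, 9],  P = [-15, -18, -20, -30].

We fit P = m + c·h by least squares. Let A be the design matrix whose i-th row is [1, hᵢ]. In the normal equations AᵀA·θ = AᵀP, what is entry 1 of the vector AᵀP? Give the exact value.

-83

Entry 1 ↔ basis 1, so (AᵀP)_{1} = Σᵢ Pᵢ = (1)·(-15) + (1)·(-18) + (1)·(-20) + (1)·(-30) = -83.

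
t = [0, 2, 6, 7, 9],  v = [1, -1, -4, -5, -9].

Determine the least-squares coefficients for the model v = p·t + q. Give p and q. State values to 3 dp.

With design matrix A, AᵀA = [[170, 24]; [24, 5]] and Aᵀv = [-142, -18]ᵀ.
det = 170·5 − 24² = 274.
p = ((-142)·5 − 24·(-18))/274 = -139/137; q = (170·(-18) − 24·(-142))/274 = 174/137.

p = -1.015, q = 1.270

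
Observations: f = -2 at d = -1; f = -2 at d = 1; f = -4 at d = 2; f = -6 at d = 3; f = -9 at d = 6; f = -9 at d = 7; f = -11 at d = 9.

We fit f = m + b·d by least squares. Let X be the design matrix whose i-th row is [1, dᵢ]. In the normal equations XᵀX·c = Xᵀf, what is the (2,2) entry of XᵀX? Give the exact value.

181

Row 2 ↔ basis d, column 2 ↔ basis d, so (XᵀX)_{2,2} = Σᵢ (d)·(d) = (-1)·(-1) + (1)·(1) + (2)·(2) + (3)·(3) + (6)·(6) + (7)·(7) + (9)·(9) = 181.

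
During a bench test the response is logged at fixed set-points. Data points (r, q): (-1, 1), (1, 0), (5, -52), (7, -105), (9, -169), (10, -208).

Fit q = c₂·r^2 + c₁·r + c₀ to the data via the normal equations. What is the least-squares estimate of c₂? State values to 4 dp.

c₂ = -2.0002

Compute the Gram sums: Σr^2·r^2 = 19589, Σr^2·r = 2197, Σr^2 = 257, Σr·r = 257, Σr = 31, Σ1 = 6.
And Σr^2·q = -40933, Σr·q = -4597, Σq = -533.
Inverting the 3×3 Gram matrix, [c₂, c₁, c₀]ᵀ = [-16172/8085, -1747/1617, 934/385]ᵀ.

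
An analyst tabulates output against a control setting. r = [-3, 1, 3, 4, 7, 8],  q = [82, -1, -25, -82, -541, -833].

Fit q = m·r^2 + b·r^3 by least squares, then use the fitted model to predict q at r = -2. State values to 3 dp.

Normal-equation sums: Σr^2·r^2 = 6916, Σr^2·r^3 = 50600, Σr^3·r^3 = 385348.
Moment sums: Σr^2·q = -80621, Σr^3·q = -620197.
AᵀA·[m, b]ᵀ = Aᵀq becomes [[6916, 50600]; [50600, 385348]]·[m, b]ᵀ = [-80621, -620197]ᵀ.
det = 6916·385348 − 50600² = 104706768.
m = ((-80621)·385348 − 50600·(-620197))/104706768 = 26235591/8725564; b = (6916·(-620197) − 50600·(-80621))/104706768 = -17488321/8725564.
At r = -2: q̂ = (26235591/8725564)·(4) + (-17488321/8725564)·(-8) = 61212233/2181391.

q̂ = 28.061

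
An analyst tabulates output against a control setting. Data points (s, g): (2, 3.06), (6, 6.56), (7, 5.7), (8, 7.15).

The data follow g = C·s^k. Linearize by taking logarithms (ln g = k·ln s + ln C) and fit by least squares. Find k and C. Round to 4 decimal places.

k = 0.5862, C = 2.0599

Let Y = ln g. Fitting Y = k·ln s + ln C by least squares:
Σln s = 6.5103, Σ(ln s)² = 11.8015, Σln g = 6.7070, Σln s·ln g = 11.6228.
Normal system: [[11.8015, 6.5103]; [6.5103, 4]]·[k, ln C]ᵀ = [11.6228, 6.7070]ᵀ.
Δ = 11.8015·4 − (6.5103)² = 4.8225; k = (11.6228·4 − 6.5103·6.7070)/4.8225 = 0.58620, ln C = (11.8015·6.7070 − 6.5103·11.6228)/4.8225 = 0.72266, so C = exp(0.72266) = 2.05991.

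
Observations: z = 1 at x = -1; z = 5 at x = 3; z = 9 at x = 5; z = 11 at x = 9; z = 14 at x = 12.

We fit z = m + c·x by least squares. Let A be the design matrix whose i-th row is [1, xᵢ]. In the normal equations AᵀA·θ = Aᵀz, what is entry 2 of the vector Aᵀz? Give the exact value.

Entry 2 ↔ basis x, so (Aᵀz)_{2} = Σᵢ (x)·zᵢ = (-1)·(1) + (3)·(5) + (5)·(9) + (9)·(11) + (12)·(14) = 326.

326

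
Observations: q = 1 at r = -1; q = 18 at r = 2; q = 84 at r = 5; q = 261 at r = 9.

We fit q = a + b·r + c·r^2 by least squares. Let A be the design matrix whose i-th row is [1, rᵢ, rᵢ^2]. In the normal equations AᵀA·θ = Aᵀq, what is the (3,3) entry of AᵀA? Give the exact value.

7203

Row 3 ↔ basis r^2, column 3 ↔ basis r^2, so (AᵀA)_{3,3} = Σᵢ (r^2)·(r^2) = (1)·(1) + (4)·(4) + (25)·(25) + (81)·(81) = 7203.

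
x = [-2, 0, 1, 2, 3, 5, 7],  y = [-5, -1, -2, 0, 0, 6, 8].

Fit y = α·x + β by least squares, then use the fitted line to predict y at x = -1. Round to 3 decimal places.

ŷ = -3.902

With design matrix M, MᵀM = [[92, 16]; [16, 7]] and Mᵀy = [94, 6]ᵀ.
Δ = 92·7 − 16² = 388.
α = (94·7 − 16·6)/388 = 281/194; β = (92·6 − 16·94)/388 = -238/97.
At x = -1: ŷ = (281/194)·(-1) + (-238/97)·(1) = -757/194.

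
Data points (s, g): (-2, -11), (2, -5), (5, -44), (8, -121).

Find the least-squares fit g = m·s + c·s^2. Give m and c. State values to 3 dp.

With design matrix X, XᵀX = [[97, 637]; [637, 4753]] and Xᵀg = [-1176, -8908]ᵀ.
det = 97·4753 − 637² = 55272.
m = ((-1176)·4753 − 637·(-8908))/55272 = 433/282; c = (97·(-8908) − 637·(-1176))/55272 = -28741/13818.

m = 1.535, c = -2.080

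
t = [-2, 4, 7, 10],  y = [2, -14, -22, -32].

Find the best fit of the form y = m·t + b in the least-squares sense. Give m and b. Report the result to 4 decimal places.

Forming XᵀX = [[169, 19]; [19, 4]] and Xᵀy = [-534, -66]ᵀ gives XᵀX·[m, b]ᵀ = Xᵀy.
det = 169·4 − 19² = 315.
m = ((-534)·4 − 19·(-66))/315 = -14/5; b = (169·(-66) − 19·(-534))/315 = -16/5.

m = -2.8000, b = -3.2000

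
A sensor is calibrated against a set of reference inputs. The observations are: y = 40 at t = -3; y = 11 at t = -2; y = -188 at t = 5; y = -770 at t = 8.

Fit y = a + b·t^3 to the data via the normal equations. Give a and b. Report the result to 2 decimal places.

a = -0.63, b = -1.50

Sums needed: Σ1 = 4, Σt^3 = 602, Σt^3·t^3 = 278562.
Moment sums: Σy = -907, Σt^3·y = -418908.
So XᵀX·[a, b]ᵀ = Xᵀy: [[4, 602]; [602, 278562]]·[a, b]ᵀ = [-907, -418908]ᵀ.
Determinant 4·278562 − 602² = 751844.
a = ((-907)·278562 − 602·(-418908))/751844 = -236559/375922; b = (4·(-418908) − 602·(-907))/751844 = -564809/375922.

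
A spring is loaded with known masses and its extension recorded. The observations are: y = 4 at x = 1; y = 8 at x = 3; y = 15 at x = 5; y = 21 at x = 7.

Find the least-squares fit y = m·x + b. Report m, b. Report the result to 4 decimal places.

m = 2.9000, b = 0.4000

From the data, Σx·x = 84, Σx = 16, Σ1 = 4.
Right-hand side: Σx·y = 250, Σy = 48.
MᵀM·[m, b]ᵀ = Mᵀy becomes [[84, 16]; [16, 4]]·[m, b]ᵀ = [250, 48]ᵀ.
Δ = 84·4 − 16² = 80.
m = (250·4 − 16·48)/80 = 29/10; b = (84·48 − 16·250)/80 = 2/5.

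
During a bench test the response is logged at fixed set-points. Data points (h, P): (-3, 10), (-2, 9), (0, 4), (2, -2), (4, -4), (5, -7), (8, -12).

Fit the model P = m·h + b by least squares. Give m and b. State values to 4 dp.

m = -2.0745, b = 3.8632

The normal equations are: 122·m + 14·b = -199;  14·m + 7·b = -2.
Determinant 122·7 − 14² = 658.
m = ((-199)·7 − 14·(-2))/658 = -195/94; b = (122·(-2) − 14·(-199))/658 = 1271/329.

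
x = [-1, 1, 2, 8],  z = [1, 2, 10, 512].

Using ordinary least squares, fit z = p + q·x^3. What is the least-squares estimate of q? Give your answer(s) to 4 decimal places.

Sums needed: Σ1 = 4, Σx^3 = 520, Σx^3·x^3 = 262210.
Moment sums: Σz = 525, Σx^3·z = 262225.
Normal equations: [[4, 520]; [520, 262210]]·[p, q]ᵀ = [525, 262225]ᵀ.
det = 4·262210 − 520² = 778440.
p = (525·262210 − 520·262225)/778440 = 10025/5988; q = (4·262225 − 520·525)/778440 = 38795/38922.

q = 0.9967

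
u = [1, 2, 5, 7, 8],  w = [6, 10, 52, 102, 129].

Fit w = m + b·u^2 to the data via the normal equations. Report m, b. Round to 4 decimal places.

Forming MᵀM = [[5, 143]; [143, 7139]] and Mᵀw = [299, 14600]ᵀ gives MᵀM·[m, b]ᵀ = Mᵀw.
Eliminating b: 7139·(row 1) − 143·(row 2) gives 15246·m = 7139·299 − 143·14600 = 46761, so m = 1417/462.
Then b = (14600 − 143·(1417/462))/7139 = 10081/5082.

m = 3.0671, b = 1.9837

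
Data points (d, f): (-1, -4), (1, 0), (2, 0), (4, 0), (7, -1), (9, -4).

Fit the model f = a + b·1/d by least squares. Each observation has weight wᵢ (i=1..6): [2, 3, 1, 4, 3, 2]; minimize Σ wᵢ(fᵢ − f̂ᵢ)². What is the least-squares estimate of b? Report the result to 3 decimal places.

Normal-equation sums: Σwᵢ·1 = 15, Σwᵢ·1/d = 397/126, Σwᵢ·1/d·1/d = 44341/7938.
Moment sums: Σwᵢ·f = -19, Σwᵢ·1/d·f = 421/63.
So AᵀWA·[a, b]ᵀ = AᵀWf: [[15, 397/126]; [397/126, 44341/7938]]·[a, b]ᵀ = [-19, 421/63]ᵀ.
det = 15·(44341/7938) − (397/126)² = 1172621/15876.
a = ((-19)·(44341/7938) − (397/126)·(421/63))/(1172621/15876) = -2019232/1172621; b = (15·(421/63) − (397/126)·(-19))/(1172621/15876) = 2541798/1172621.

b = 2.168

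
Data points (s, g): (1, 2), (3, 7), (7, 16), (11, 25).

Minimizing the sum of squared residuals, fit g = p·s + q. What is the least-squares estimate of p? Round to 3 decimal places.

p = 2.288

With design matrix M, MᵀM = [[180, 22]; [22, 4]] and Mᵀg = [410, 50]ᵀ.
Determinant 180·4 − 22² = 236.
p = (410·4 − 22·50)/236 = 135/59; q = (180·50 − 22·410)/236 = -5/59.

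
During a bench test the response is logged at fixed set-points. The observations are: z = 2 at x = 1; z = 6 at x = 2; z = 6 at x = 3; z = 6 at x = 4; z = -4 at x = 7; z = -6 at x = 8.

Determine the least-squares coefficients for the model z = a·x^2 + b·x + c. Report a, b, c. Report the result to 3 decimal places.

a = -0.595, b = 3.918, c = -0.469

Sums needed: Σx^2·x^2 = 6851, Σx^2·x = 955, Σx^2 = 143, Σx·x = 143, Σx = 25, Σ1 = 6.
Moment sums: Σx^2·z = -404, Σx·z = -20, Σz = 10.
So AᵀA·[a, b, c]ᵀ = Aᵀz: [[6851, 955, 143]; [955, 143, 25]; [143, 25, 6]]·[a, b, c]ᵀ = [-404, -20, 10]ᵀ.
Inverting the 3×3 Gram matrix, [a, b, c]ᵀ = [-4193/7044, 27595/7044, -551/1174]ᵀ.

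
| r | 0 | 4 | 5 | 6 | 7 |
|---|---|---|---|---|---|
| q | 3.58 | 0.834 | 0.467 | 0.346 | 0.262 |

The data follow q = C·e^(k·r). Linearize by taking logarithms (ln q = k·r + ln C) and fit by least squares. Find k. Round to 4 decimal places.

k = -0.3828

Taking logs, ln q = k·r + ln C, so regress ln q on r.
AᵀA = [[126.0000, 22.0000]; [22.0000, 5]], rhs = [-20.2770, -2.0683]ᵀ  (here Σr = 22.0000, Σ(r)² = 126.0000, Σln q = -2.0683, Σr·ln q = -20.2770).
Slope k = (n·Σr·ln q − Σr·Σln q)/(n·Σ(r)² − (Σr)²) = (5·-20.2770 − 22.0000·-2.0683)/146.0000 = -0.38275; ln C = (Σln q − k·Σr)/n = 1.27046.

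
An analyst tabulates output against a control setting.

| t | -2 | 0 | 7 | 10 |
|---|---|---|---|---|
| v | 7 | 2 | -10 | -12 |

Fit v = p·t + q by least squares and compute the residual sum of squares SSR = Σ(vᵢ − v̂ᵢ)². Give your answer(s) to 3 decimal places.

SSR = 5.628

Compute the Gram sums: Σt·t = 153, Σt = 15, Σ1 = 4.
And Σt·v = -204, Σv = -13.
AᵀA·[p, q]ᵀ = Aᵀv becomes [[153, 15]; [15, 4]]·[p, q]ᵀ = [-204, -13]ᵀ.
det = 153·4 − 15² = 387.
p = ((-204)·4 − 15·(-13))/387 = -69/43; q = (153·(-13) − 15·(-204))/387 = 119/43.
Residuals: 44/43, -33/43, -66/43, 55/43; SSR = 242/43.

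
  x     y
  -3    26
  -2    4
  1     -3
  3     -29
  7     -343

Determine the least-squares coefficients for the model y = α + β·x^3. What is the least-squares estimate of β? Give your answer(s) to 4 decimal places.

β = -0.9937

With design matrix M, MᵀM = [[5, 336]; [336, 119172]] and Mᵀy = [-345, -119169]ᵀ.
Determinant 5·119172 − 336² = 482964.
α = ((-345)·119172 − 336·(-119169))/482964 = -89463/40247; β = (5·(-119169) − 336·(-345))/482964 = -159975/160988.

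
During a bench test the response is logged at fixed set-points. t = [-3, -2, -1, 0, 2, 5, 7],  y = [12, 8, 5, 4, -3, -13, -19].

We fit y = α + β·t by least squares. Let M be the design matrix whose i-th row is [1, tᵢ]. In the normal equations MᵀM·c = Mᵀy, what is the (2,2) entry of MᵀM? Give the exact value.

92

Row 2 ↔ basis t, column 2 ↔ basis t, so (MᵀM)_{2,2} = Σᵢ (t)·(t) = (-3)·(-3) + (-2)·(-2) + (-1)·(-1) + (0)·(0) + (2)·(2) + (5)·(5) + (7)·(7) = 92.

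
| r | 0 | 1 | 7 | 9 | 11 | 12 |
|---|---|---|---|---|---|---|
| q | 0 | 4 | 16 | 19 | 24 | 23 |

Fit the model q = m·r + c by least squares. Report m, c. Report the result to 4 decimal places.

m = 1.9613, c = 1.2577

XᵀX·[m, c]ᵀ = Xᵀq reads: 396·m + 40·c = 827;  40·m + 6·c = 86.
Determinant 396·6 − 40² = 776.
m = (827·6 − 40·86)/776 = 761/388; c = (396·86 − 40·827)/776 = 122/97.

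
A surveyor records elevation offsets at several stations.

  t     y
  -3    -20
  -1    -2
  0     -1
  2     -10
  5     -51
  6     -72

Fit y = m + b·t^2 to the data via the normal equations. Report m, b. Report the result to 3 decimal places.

Entries of XᵀX: Σ1 = 6, Σt^2 = 75, Σt^2·t^2 = 2019.
Moment sums: Σy = -156, Σt^2·y = -4089.
XᵀX·[m, b]ᵀ = Xᵀy becomes [[6, 75]; [75, 2019]]·[m, b]ᵀ = [-156, -4089]ᵀ.
Eliminating b: 2019·(row 1) − 75·(row 2) gives 6489·m = 2019·(-156) − 75·(-4089) = -8289, so m = -921/721.
Then b = ((-4089) − 75·(-921/721))/2019 = -1426/721.

m = -1.277, b = -1.978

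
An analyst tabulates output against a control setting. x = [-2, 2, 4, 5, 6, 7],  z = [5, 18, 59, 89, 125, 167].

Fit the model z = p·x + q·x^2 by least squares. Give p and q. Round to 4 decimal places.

Forming AᵀA = [[134, 748]; [748, 4610]] and Aᵀz = [2626, 15944]ᵀ gives AᵀA·[p, q]ᵀ = Aᵀz.
Eliminating q: 4610·(row 1) − 748·(row 2) gives 58236·p = 4610·2626 − 748·15944 = 179748, so p = 14979/4853.
Then q = (15944 − 748·(14979/4853))/4610 = 14354/4853.

p = 3.0865, q = 2.9578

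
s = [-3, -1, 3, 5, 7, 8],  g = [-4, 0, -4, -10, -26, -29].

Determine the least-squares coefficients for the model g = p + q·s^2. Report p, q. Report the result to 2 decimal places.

p = 0.53, q = -0.49

Compute the Gram sums: Σ1 = 6, Σs^2 = 157, Σs^2·s^2 = 7285.
And Σg = -73, Σs^2·g = -3452.
Eliminating q: 7285·(row 1) − 157·(row 2) gives 19061·p = 7285·(-73) − 157·(-3452) = 10159, so p = 10159/19061.
Then q = ((-3452) − 157·(10159/19061))/7285 = -9251/19061.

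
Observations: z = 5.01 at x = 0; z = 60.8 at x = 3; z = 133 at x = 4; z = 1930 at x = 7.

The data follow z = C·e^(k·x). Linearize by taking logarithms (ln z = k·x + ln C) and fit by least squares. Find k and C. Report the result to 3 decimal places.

Linearized form: ln z = k·x + ln C. From the 4 transformed points,
Σx = 14.0000, Σ(x)² = 74.0000, Σln z = 18.1747, Σx·ln z = 84.8411.
Normal system: [[74.0000, 14.0000]; [14.0000, 4]]·[k, ln C]ᵀ = [84.8411, 18.1747]ᵀ.
Δ = 74.0000·4 − (14.0000)² = 100.0000; k = (84.8411·4 − 14.0000·18.1747)/100.0000 = 0.84919, ln C = (74.0000·18.1747 − 14.0000·84.8411)/100.0000 = 1.57149, so C = exp(1.57149) = 4.81381.

k = 0.849, C = 4.814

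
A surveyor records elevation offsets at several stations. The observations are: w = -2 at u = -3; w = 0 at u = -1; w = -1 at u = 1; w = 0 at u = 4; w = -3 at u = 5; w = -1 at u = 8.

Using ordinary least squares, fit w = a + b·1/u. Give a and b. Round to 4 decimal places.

a = -1.1526, b = -0.3498

Compute the Gram sums: Σ1 = 6, Σ1/u = 29/120, Σ1/u·1/u = 32101/14400.
For Mᵀw: Σw = -7, Σ1/u·w = -127/120.
MᵀM·[a, b]ᵀ = Mᵀw becomes [[6, 29/120]; [29/120, 32101/14400]]·[a, b]ᵀ = [-7, -127/120]ᵀ.
Determinant 6·(32101/14400) − (29/120)² = 38353/2880.
a = ((-7)·(32101/14400) − (29/120)·(-127/120))/(38353/2880) = -221024/191765; b = (6·(-127/120) − (29/120)·(-7))/(38353/2880) = -13416/38353.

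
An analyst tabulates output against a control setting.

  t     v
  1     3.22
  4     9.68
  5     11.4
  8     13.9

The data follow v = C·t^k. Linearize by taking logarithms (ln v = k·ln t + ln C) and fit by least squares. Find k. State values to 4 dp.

k = 0.7283

With ln vᵢ as the transformed response and ln tᵢ as the regressor:
AᵀA = [[8.8362, 5.0752]; [5.0752, 4]], rhs = [12.5366, 8.5049]ᵀ  (here Σln t = 5.0752, Σ(ln t)² = 8.8362, Σln v = 8.5049, Σln t·ln v = 12.5366).
Δ = 8.8362·4 − (5.0752)² = 9.5873; k = (12.5366·4 − 5.0752·8.5049)/9.5873 = 0.72828, ln C = (8.8362·8.5049 − 5.0752·12.5366)/9.5873 = 1.20220.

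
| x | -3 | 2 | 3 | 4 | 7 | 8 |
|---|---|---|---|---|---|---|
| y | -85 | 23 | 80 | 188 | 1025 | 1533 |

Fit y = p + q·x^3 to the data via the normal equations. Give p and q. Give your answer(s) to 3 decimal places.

p = -2.537, q = 2.998

Normal-equation sums: Σ1 = 6, Σx^3 = 927, Σx^3·x^3 = 385411.
Right-hand side: Σy = 2764, Σx^3·y = 1153142.
So AᵀA·[p, q]ᵀ = Aᵀy: [[6, 927]; [927, 385411]]·[p, q]ᵀ = [2764, 1153142]ᵀ.
Eliminating q: 385411·(row 1) − 927·(row 2) gives 1453137·p = 385411·2764 − 927·1153142 = -3686630, so p = -3686630/1453137.
Then q = (1153142 − 927·(-3686630/1453137))/385411 = 1452208/484379.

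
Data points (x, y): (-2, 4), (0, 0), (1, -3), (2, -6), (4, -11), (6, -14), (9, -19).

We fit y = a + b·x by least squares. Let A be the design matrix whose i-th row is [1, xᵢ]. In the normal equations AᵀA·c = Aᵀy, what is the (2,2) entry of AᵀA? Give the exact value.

Row 2 ↔ basis x, column 2 ↔ basis x, so (AᵀA)_{2,2} = Σᵢ (x)·(x) = (-2)·(-2) + (0)·(0) + (1)·(1) + (2)·(2) + (4)·(4) + (6)·(6) + (9)·(9) = 142.

142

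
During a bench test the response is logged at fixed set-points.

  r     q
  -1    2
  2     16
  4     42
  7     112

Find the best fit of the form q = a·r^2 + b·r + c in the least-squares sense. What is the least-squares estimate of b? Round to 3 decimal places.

b = 2.506

Entries of AᵀA: Σr^2·r^2 = 2674, Σr^2·r = 414, Σr^2 = 70, Σr·r = 70, Σr = 12, Σ1 = 4.
Moment sums: Σr^2·q = 6226, Σr·q = 982, Σq = 172.
So AᵀA·[a, b, c]ᵀ = Aᵀq: [[2674, 414, 70]; [414, 70, 12]; [70, 12, 4]]·[a, b, c]ᵀ = [6226, 982, 172]ᵀ.
Row-reducing yields a = 28/15, b = 213/85, c = 718/255.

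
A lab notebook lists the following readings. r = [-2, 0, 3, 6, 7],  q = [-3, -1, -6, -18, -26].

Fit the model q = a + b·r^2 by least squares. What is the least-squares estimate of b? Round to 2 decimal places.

b = -0.50

The normal equations are: 5·a + 98·b = -54;  98·a + 3794·b = -1988.
det = 5·3794 − 98² = 9366.
a = ((-54)·3794 − 98·(-1988))/9366 = -718/669; b = (5·(-1988) − 98·(-54))/9366 = -332/669.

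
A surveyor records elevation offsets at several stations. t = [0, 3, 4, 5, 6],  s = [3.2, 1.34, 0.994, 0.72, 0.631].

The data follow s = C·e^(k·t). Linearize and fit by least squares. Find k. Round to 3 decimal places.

k = -0.280

With ln sᵢ as the transformed response and tᵢ as the regressor:
XᵀX = [[86.0000, 18.0000]; [18.0000, 5]], rhs = [-3.5513, 0.6608]ᵀ  (here Σt = 18.0000, Σ(t)² = 86.0000, Σln s = 0.6608, Σt·ln s = -3.5513).
Solving (det = 106.0000): k = -0.27973, ln C = 1.13921.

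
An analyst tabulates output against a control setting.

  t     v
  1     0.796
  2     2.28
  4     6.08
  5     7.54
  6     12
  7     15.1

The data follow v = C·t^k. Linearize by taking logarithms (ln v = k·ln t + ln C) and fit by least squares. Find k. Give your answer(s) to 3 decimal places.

Linearized form: ln v = k·ln t + ln C. From the 6 transformed points,
Σln t = 7.4265, Σ(ln t)² = 11.9895, Σln v = 9.6208, Σln t·ln v = 16.0599.
Normal system: [[11.9895, 7.4265]; [7.4265, 6]]·[k, ln C]ᵀ = [16.0599, 9.6208]ᵀ.
Δ = 11.9895·6 − (7.4265)² = 16.7835; k = (16.0599·6 − 7.4265·9.6208)/16.7835 = 1.48417, ln C = (11.9895·9.6208 − 7.4265·16.0599)/16.7835 = -0.23357.

k = 1.484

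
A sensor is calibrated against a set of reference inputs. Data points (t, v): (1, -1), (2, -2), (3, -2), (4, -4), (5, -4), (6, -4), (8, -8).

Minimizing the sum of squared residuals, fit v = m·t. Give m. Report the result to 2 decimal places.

m = -0.87

From the data, Σt·t = 155.
For Aᵀv: Σt·v = -135.
AᵀA·[m]ᵀ = Aᵀv becomes [[155]]·[m]ᵀ = [-135]ᵀ.
m = (-135)/155 = -0.870968.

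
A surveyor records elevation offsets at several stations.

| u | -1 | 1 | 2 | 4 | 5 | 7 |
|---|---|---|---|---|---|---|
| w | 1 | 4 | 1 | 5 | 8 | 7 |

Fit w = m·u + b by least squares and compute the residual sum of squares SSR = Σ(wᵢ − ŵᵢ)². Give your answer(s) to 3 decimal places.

SSR = 12.476

Sums needed: Σu·u = 96, Σu = 18, Σ1 = 6.
Moment sums: Σu·w = 114, Σw = 26.
Normal equations: [[96, 18]; [18, 6]]·[m, b]ᵀ = [114, 26]ᵀ.
Determinant 96·6 − 18² = 252.
m = (114·6 − 18·26)/252 = 6/7; b = (96·26 − 18·114)/252 = 37/21.
Residuals: 2/21, 29/21, -52/21, -4/21, 41/21, -16/21; SSR = 262/21.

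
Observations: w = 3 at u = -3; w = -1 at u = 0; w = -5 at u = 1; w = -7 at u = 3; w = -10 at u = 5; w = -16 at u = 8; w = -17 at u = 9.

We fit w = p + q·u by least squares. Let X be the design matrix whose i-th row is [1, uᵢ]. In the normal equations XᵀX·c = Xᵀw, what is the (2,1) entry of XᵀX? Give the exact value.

Row 2 ↔ basis u, column 1 ↔ basis 1, so (XᵀX)_{2,1} = Σᵢ u = (-3)·(1) + (0)·(1) + (1)·(1) + (3)·(1) + (5)·(1) + (8)·(1) + (9)·(1) = 23.

23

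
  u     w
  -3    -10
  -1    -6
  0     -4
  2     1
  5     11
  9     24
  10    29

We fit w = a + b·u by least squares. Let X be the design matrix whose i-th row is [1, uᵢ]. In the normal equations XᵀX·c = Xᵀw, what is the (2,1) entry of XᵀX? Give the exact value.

Row 2 ↔ basis u, column 1 ↔ basis 1, so (XᵀX)_{2,1} = Σᵢ u = (-3)·(1) + (-1)·(1) + (0)·(1) + (2)·(1) + (5)·(1) + (9)·(1) + (10)·(1) = 22.

22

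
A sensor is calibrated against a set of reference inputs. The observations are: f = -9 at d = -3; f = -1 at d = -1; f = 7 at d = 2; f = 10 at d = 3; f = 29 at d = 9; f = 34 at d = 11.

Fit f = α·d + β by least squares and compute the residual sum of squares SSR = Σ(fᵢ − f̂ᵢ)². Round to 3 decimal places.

SSR = 2.462

Compute the Gram sums: Σd·d = 225, Σd = 21, Σ1 = 6.
Right-hand side: Σd·f = 707, Σf = 70.
So AᵀA·[α, β]ᵀ = Aᵀf: [[225, 21]; [21, 6]]·[α, β]ᵀ = [707, 70]ᵀ.
Determinant 225·6 − 21² = 909.
α = (707·6 − 21·70)/909 = 308/101; β = (225·70 − 21·707)/909 = 301/303.
Residuals: -256/303, 320/303, -28/303, -43/303, 170/303, -163/303; SSR = 746/303.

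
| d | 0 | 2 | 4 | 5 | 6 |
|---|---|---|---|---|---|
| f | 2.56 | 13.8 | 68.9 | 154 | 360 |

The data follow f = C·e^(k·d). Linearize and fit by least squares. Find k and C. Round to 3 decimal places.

Linearized form: ln f = k·d + ln C. From the 5 transformed points,
Σd = 17.0000, Σ(d)² = 81.0000, Σln f = 18.7204, Σd·ln f = 82.6813.
Normal system: [[81.0000, 17.0000]; [17.0000, 5]]·[k, ln C]ᵀ = [82.6813, 18.7204]ᵀ.
Slope k = (n·Σd·ln f − Σd·Σln f)/(n·Σ(d)² − (Σd)²) = (5·82.6813 − 17.0000·18.7204)/116.0000 = 0.82035; ln C = (Σln f − k·Σd)/n = 0.95490, so C = exp(0.95490) = 2.59841.

k = 0.820, C = 2.598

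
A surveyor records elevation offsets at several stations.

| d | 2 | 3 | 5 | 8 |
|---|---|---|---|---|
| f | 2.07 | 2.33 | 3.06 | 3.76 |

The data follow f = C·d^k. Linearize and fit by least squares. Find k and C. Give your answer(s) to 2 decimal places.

Let Y = ln f. Fitting Y = k·ln d + ln C by least squares:
Σln d = 5.4806, Σ(ln d)² = 8.6018, Σln f = 4.0163, Σln d·ln f = 5.9877.
Equations: 8.6018·k + 5.4806·ln C = 5.9877;  5.4806·k + 4·ln C = 4.0163.
Δ = 8.6018·4 − (5.4806)² = 4.3697; k = (5.9877·4 − 5.4806·4.0163)/4.3697 = 0.44374, ln C = (8.6018·4.0163 − 5.4806·5.9877)/4.3697 = 0.39607, so C = exp(0.39607) = 1.48598.

k = 0.44, C = 1.49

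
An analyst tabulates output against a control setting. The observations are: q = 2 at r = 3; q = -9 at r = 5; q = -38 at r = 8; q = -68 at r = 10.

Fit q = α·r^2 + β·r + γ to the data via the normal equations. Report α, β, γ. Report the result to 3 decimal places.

From the data, Σr^2·r^2 = 14802, Σr^2·r = 1664, Σr^2 = 198, Σr·r = 198, Σr = 26, Σ1 = 4.
For Mᵀq: Σr^2·q = -9439, Σr·q = -1023, Σq = -113.
So MᵀM·[α, β, γ]ᵀ = Mᵀq: [[14802, 1664, 198]; [1664, 198, 26]; [198, 26, 4]]·[α, β, γ]ᵀ = [-9439, -1023, -113]ᵀ.
Row-reducing yields α = -19/20, β = 1393/580, γ = 367/116.

α = -0.950, β = 2.402, γ = 3.164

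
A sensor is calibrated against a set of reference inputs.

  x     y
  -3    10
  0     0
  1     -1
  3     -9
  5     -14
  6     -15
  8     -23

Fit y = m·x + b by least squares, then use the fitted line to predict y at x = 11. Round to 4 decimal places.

ŷ = -31.1875

AᵀA·[m, b]ᵀ = Aᵀy reads: 144·m + 20·b = -402;  20·m + 7·b = -52.
(Σx·x = 144, Σx = 20, Σ1 = 7, Σx·y = -402, Σy = -52.)
det = 144·7 − 20² = 608.
m = ((-402)·7 − 20·(-52))/608 = -887/304; b = (144·(-52) − 20·(-402))/608 = 69/76.
At x = 11: ŷ = (-887/304)·(11) + (69/76)·(1) = -499/16.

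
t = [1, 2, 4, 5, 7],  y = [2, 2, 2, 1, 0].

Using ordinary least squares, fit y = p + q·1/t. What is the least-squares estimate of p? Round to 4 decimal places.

p = 0.7514

The normal system MᵀM·[p, q]ᵀ = Mᵀy is [[5, 293/140]; [293/140, 26909/19600]]·[p, q]ᵀ = [7, 37/10]ᵀ.
det = 5·(26909/19600) − (293/140)² = 6087/2450.
p = (7·(26909/19600) − (293/140)·(37/10))/(6087/2450) = 36589/48696; q = (5·(37/10) − (293/140)·7)/(6087/2450) = 18865/12174.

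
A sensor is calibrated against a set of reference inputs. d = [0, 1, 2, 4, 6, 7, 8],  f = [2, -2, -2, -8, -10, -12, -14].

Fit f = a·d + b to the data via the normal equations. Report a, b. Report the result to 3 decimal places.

a = -1.897, b = 1.015

The normal equations are: 170·a + 28·b = -294;  28·a + 7·b = -46.
Δ = 170·7 − 28² = 406.
a = ((-294)·7 − 28·(-46))/406 = -55/29; b = (170·(-46) − 28·(-294))/406 = 206/203.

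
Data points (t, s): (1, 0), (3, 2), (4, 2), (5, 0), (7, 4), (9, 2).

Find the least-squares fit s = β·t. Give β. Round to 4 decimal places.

β = 0.3315

Compute the Gram sums: Σt·t = 181.
And Σt·s = 60.
Normal equations: [[181]]·[β]ᵀ = [60]ᵀ.
Hence β = 60 / 181 ≈ 0.331492.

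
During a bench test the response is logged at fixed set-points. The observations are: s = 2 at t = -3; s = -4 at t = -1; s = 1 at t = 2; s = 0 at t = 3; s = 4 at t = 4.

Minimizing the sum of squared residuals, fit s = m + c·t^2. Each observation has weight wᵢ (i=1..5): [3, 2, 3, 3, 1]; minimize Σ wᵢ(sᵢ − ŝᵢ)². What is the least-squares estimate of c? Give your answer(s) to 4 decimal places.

With design matrix M, MᵀWM = [[12, 84]; [84, 792]] and MᵀWs = [5, 122]ᵀ.
Determinant 12·792 − 84² = 2448.
m = (5·792 − 84·122)/2448 = -131/51; c = (12·122 − 84·5)/2448 = 29/68.

c = 0.4265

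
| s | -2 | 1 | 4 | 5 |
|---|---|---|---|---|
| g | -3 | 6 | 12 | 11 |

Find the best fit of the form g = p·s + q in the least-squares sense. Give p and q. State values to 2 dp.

Entries of AᵀA: Σs·s = 46, Σs = 8, Σ1 = 4.
Moment sums: Σs·g = 115, Σg = 26.
AᵀA·[p, q]ᵀ = Aᵀg becomes [[46, 8]; [8, 4]]·[p, q]ᵀ = [115, 26]ᵀ.
Eliminating q: 4·(row 1) − 8·(row 2) gives 120·p = 4·115 − 8·26 = 252, so p = 21/10.
Then q = (26 − 8·(21/10))/4 = 23/10.

p = 2.10, q = 2.30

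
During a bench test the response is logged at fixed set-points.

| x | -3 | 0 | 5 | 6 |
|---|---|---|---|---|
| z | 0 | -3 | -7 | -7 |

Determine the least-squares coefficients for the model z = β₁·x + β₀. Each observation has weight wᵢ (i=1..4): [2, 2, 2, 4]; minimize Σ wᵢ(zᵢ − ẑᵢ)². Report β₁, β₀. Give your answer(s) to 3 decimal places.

Forming AᵀWA = [[212, 28]; [28, 10]] and AᵀWz = [-238, -48]ᵀ gives AᵀWA·[β₁, β₀]ᵀ = AᵀWz.
Determinant 212·10 − 28² = 1336.
β₁ = ((-238)·10 − 28·(-48))/1336 = -259/334; β₀ = (212·(-48) − 28·(-238))/1336 = -439/167.

β₁ = -0.775, β₀ = -2.629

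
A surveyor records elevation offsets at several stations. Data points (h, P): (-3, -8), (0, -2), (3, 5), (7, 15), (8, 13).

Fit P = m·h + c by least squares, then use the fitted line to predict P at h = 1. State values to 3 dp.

Entries of MᵀM: Σh·h = 131, Σh = 15, Σ1 = 5.
For MᵀP: Σh·P = 248, ΣP = 23.
MᵀM·[m, c]ᵀ = MᵀP becomes [[131, 15]; [15, 5]]·[m, c]ᵀ = [248, 23]ᵀ.
det = 131·5 − 15² = 430.
m = (248·5 − 15·23)/430 = 179/86; c = (131·23 − 15·248)/430 = -707/430.
At h = 1: P̂ = (179/86)·(1) + (-707/430)·(1) = 94/215.

P̂ = 0.437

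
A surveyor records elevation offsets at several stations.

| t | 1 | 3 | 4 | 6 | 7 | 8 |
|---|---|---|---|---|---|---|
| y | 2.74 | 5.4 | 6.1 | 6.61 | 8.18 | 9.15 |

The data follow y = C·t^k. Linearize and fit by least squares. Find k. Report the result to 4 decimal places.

With ln yᵢ as the transformed response and ln tᵢ as the regressor:
Over the data: Σln t = 8.3020, Σ(ln t)² = 14.4498, Σln y = 10.7067, Σln t·ln y = 16.4365.
Normal system: [[14.4498, 8.3020]; [8.3020, 6]]·[k, ln C]ᵀ = [16.4365, 10.7067]ᵀ.
Solving (det = 17.7753): k = 0.54749, ln C = 1.02690.

k = 0.5475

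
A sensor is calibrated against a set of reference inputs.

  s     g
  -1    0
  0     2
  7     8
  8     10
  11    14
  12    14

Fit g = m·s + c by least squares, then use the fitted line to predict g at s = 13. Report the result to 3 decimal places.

Compute the Gram sums: Σs·s = 379, Σs = 37, Σ1 = 6.
Right-hand side: Σs·g = 458, Σg = 48.
So AᵀA·[m, c]ᵀ = Aᵀg: [[379, 37]; [37, 6]]·[m, c]ᵀ = [458, 48]ᵀ.
Eliminating c: 6·(row 1) − 37·(row 2) gives 905·m = 6·458 − 37·48 = 972, so m = 972/905.
Then c = (48 − 37·(972/905))/6 = 1246/905.
At s = 13: ĝ = (972/905)·(13) + (1246/905)·(1) = 13882/905.

ĝ = 15.339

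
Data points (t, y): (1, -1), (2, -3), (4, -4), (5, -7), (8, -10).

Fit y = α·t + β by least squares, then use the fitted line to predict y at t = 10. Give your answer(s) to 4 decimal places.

ŷ = -12.6000

The normal equations are: 110·α + 20·β = -138;  20·α + 5·β = -25.
det = 110·5 − 20² = 150.
α = ((-138)·5 − 20·(-25))/150 = -19/15; β = (110·(-25) − 20·(-138))/150 = 1/15.
At t = 10: ŷ = (-19/15)·(10) + (1/15)·(1) = -63/5.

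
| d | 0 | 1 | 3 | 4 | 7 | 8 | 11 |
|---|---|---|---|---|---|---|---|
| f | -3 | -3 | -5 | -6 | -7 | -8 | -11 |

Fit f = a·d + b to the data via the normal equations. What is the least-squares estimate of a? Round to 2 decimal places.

a = -0.71

Normal-equation sums: Σd·d = 260, Σd = 34, Σ1 = 7.
And Σd·f = -276, Σf = -43.
det = 260·7 − 34² = 664.
a = ((-276)·7 − 34·(-43))/664 = -235/332; b = (260·(-43) − 34·(-276))/664 = -449/166.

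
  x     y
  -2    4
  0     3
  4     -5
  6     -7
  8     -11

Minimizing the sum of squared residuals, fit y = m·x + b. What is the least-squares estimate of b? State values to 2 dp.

b = 1.77

With design matrix M, MᵀM = [[120, 16]; [16, 5]] and Mᵀy = [-158, -16]ᵀ.
det = 120·5 − 16² = 344.
m = ((-158)·5 − 16·(-16))/344 = -267/172; b = (120·(-16) − 16·(-158))/344 = 76/43.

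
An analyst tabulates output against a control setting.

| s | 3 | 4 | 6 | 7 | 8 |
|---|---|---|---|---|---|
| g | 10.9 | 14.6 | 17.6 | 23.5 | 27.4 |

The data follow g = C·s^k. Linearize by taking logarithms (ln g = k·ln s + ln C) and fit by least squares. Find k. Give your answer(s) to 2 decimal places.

Linearized form: ln g = k·ln s + ln C. From the 5 transformed points,
XᵀX = [[14.4498, 8.3020]; [8.3020, 5]], rhs = [24.5069, 14.4052]ᵀ  (here Σln s = 8.3020, Σ(ln s)² = 14.4498, Σln g = 14.4052, Σln s·ln g = 24.5069).
Solving (det = 3.3255): k = 0.88471, ln C = 1.41207.

k = 0.88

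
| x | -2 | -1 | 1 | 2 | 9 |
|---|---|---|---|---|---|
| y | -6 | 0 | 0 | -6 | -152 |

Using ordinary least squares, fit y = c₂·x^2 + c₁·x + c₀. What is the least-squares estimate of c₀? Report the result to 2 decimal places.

c₀ = 1.75

The normal equations are: 6595·c₂ + 729·c₁ + 91·c₀ = -12360;  729·c₂ + 91·c₁ + 9·c₀ = -1368;  91·c₂ + 9·c₁ + 5·c₀ = -164.
Row-reducing yields c₂ = -14831/7808, c₁ = 81/7808, c₀ = 3419/1952.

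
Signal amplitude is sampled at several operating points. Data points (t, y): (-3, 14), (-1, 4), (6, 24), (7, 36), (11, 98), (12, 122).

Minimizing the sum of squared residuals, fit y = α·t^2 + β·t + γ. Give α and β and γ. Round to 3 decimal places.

XᵀX·[α, β, γ]ᵀ = Xᵀy reads: 39156·α + 3590·β + 360·γ = 32184;  3590·α + 360·β + 32·γ = 2892;  360·α + 32·β + 6·γ = 298.
(Σt^2·t^2 = 39156, Σt^2·t = 3590, Σt^2 = 360, Σt·t = 360, Σt = 32, Σ1 = 6, Σt^2·y = 32184, Σt·y = 2892, Σy = 298.)
Inverting the 3×3 Gram matrix, [α, β, γ]ᵀ = [399578/401277, -254516/133759, 27667/401277]ᵀ.

α = 0.996, β = -1.903, γ = 0.069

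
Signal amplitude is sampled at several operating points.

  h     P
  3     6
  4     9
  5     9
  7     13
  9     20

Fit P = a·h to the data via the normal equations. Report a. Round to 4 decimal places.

Compute the Gram sums: Σh·h = 180.
And Σh·P = 370.
XᵀX·[a]ᵀ = XᵀP becomes [[180]]·[a]ᵀ = [370]ᵀ.
a = 370/180 = 2.05556.

a = 2.0556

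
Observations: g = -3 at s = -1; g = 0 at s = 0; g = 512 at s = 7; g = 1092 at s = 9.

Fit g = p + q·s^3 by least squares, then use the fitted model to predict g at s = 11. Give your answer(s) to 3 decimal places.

ĝ = 1993.726

Normal-equation sums: Σ1 = 4, Σs^3 = 1071, Σs^3·s^3 = 649091.
Moment sums: Σg = 1601, Σs^3·g = 971687.
det = 4·649091 − 1071² = 1449323.
p = (1601·649091 − 1071·971687)/1449323 = -1482086/1449323; q = (4·971687 − 1071·1601)/1449323 = 2172077/1449323.
At s = 11: ĝ = (-1482086/1449323)·(1) + (2172077/1449323)·(1331) = 2889552401/1449323.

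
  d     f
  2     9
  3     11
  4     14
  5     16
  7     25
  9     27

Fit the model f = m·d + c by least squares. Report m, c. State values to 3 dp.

m = 2.794, c = 3.029

The normal system AᵀA·[m, c]ᵀ = Aᵀf is [[184, 30]; [30, 6]]·[m, c]ᵀ = [605, 102]ᵀ.
det = 184·6 − 30² = 204.
m = (605·6 − 30·102)/204 = 95/34; c = (184·102 − 30·605)/204 = 103/34.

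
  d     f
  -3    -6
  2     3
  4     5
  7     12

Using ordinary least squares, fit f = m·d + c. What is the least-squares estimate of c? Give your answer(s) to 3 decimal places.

Forming XᵀX = [[78, 10]; [10, 4]] and Xᵀf = [128, 14]ᵀ gives XᵀX·[m, c]ᵀ = Xᵀf.
Eliminating c: 4·(row 1) − 10·(row 2) gives 212·m = 4·128 − 10·14 = 372, so m = 93/53.
Then c = (14 − 10·(93/53))/4 = -47/53.

c = -0.887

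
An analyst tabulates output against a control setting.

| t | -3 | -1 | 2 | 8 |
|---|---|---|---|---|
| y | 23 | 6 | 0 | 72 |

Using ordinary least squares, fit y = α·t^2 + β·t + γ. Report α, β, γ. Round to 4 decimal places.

α = 1.4994, β = -3.0836, γ = 0.6374

From the data, Σt^2·t^2 = 4194, Σt^2·t = 492, Σt^2 = 78, Σt·t = 78, Σt = 6, Σ1 = 4.
Moment sums: Σt^2·y = 4821, Σt·y = 501, Σy = 101.
MᵀM·[α, β, γ]ᵀ = Mᵀy becomes [[4194, 492, 78]; [492, 78, 6]; [78, 6, 4]]·[α, β, γ]ᵀ = [4821, 501, 101]ᵀ.
Solving the 3×3 system (Gaussian elimination) gives α = 7299/4868, β = -15011/4868, γ = 3103/4868.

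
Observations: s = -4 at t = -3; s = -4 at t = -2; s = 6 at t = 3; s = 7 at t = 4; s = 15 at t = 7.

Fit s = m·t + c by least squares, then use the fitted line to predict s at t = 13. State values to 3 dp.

ŝ = 25.356

Entries of AᵀA: Σt·t = 87, Σt = 9, Σ1 = 5.
Moment sums: Σt·s = 171, Σs = 20.
Normal equations: [[87, 9]; [9, 5]]·[m, c]ᵀ = [171, 20]ᵀ.
Δ = 87·5 − 9² = 354.
m = (171·5 − 9·20)/354 = 225/118; c = (87·20 − 9·171)/354 = 67/118.
At t = 13: ŝ = (225/118)·(13) + (67/118)·(1) = 1496/59.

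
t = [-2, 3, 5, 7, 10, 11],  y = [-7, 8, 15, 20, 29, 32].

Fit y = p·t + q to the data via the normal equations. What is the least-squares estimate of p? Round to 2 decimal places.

p = 2.99

The normal system XᵀX·[p, q]ᵀ = Xᵀy is [[308, 34]; [34, 6]]·[p, q]ᵀ = [895, 97]ᵀ.
det = 308·6 − 34² = 692.
p = (895·6 − 34·97)/692 = 518/173; q = (308·97 − 34·895)/692 = -277/346.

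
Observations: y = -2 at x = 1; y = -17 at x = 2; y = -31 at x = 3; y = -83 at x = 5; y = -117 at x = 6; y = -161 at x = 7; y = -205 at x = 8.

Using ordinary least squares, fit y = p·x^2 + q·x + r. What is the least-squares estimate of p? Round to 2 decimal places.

The normal system AᵀA·[p, q, r]ᵀ = Aᵀy is [[8516, 1232, 188]; [1232, 188, 32]; [188, 32, 7]]·[p, q, r]ᵀ = [-27645, -4013, -616]ᵀ.
Solving the 3×3 system (Gaussian elimination) gives p = -29929/10164, q = -24347/10164, r = 1723/847.

p = -2.94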